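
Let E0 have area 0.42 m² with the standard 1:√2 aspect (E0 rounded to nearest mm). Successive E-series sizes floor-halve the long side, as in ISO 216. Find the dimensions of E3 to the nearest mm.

192 × 272 mm

Let E0's short side be w mm. w · w√2 = 0.42 m² = 420,000 mm², so w ≈ 545.0 mm and w√2 ≈ 770.7 mm → E0 = 545 × 771 mm.
E1: ⌊771/2⌋ × 545 = 385 × 545 mm
E2: ⌊545/2⌋ × 385 = 272 × 385 mm
E3: ⌊385/2⌋ × 272 = 192 × 272 mm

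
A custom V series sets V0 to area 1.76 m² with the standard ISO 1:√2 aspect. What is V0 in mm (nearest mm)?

1116 × 1578 mm

Let the short side be w mm. Then w · w√2 = 1.76 m² = 1,760,000 mm².
w² = 1,760,000/√2, so w ≈ 1115.6 mm; long side = w√2 ≈ 1577.7 mm.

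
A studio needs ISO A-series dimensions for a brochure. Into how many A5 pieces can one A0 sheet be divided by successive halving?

32

Each ISO step halves the sheet: 1 × A0 → 2 × A1 → 4 × A2 → 8 × A3 → …
From A0 to A5 is 5 halving steps: 2^5 = 32.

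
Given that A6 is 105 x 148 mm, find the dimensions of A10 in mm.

A7: ⌊148/2⌋ × 105 = 74 × 105 mm
A8: ⌊105/2⌋ × 74 = 52 × 74 mm
A9: ⌊74/2⌋ × 52 = 37 × 52 mm
A10: ⌊52/2⌋ × 37 = 26 × 37 mm

26 × 37 mm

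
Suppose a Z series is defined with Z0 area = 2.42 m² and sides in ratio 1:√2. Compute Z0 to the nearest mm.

Let the short side be w mm. Then w · w√2 = 2.42 m² = 2,420,000 mm².
w² = 2,420,000/√2, so w ≈ 1308.1 mm; long side = w√2 ≈ 1850.0 mm.

1308 × 1850 mm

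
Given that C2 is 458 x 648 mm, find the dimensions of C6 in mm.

C3: ⌊648/2⌋ × 458 = 324 × 458 mm
C4: ⌊458/2⌋ × 324 = 229 × 324 mm
C5: ⌊324/2⌋ × 229 = 162 × 229 mm
C6: ⌊229/2⌋ × 162 = 114 × 162 mm

114 × 162 mm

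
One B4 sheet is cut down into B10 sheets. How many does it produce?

64

Each ISO step halves the sheet: 1 × B4 → 2 × B5 → 4 × B6 → 8 × B7 → …
From B4 to B10 is 6 halving steps: 2^6 = 64.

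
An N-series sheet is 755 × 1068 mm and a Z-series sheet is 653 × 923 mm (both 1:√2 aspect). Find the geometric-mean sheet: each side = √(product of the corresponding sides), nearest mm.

Short side: √(755 · 653) = √493015 ≈ 702.2 → 702 mm
Long side: √(1068 · 923) = √985764 ≈ 992.9 → 993 mm

702 × 993 mm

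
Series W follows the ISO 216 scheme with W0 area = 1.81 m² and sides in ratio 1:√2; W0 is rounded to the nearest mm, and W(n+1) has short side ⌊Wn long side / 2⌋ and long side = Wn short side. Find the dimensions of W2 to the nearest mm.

Let W0's short side be w mm. w · w√2 = 1.81 m² = 1,810,000 mm², so w ≈ 1131.3 mm and w√2 ≈ 1599.9 mm → W0 = 1131 × 1600 mm.
W1: ⌊1600/2⌋ × 1131 = 800 × 1131 mm
W2: ⌊1131/2⌋ × 800 = 565 × 800 mm

565 × 800 mm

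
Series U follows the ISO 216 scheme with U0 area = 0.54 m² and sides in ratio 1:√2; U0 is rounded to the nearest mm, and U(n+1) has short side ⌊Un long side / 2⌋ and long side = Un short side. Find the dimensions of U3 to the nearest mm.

218 × 309 mm

Let U0's short side be w mm. w · w√2 = 0.54 m² = 540,000 mm², so w ≈ 617.9 mm and w√2 ≈ 873.9 mm → U0 = 618 × 874 mm.
U1: ⌊874/2⌋ × 618 = 437 × 618 mm
U2: ⌊618/2⌋ × 437 = 309 × 437 mm
U3: ⌊437/2⌋ × 309 = 218 × 309 mm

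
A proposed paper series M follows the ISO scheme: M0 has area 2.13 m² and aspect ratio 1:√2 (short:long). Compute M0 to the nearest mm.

1227 × 1736 mm

Let the short side be w mm. Then w · w√2 = 2.13 m² = 2,130,000 mm².
w² = 2,130,000/√2, so w ≈ 1227.2 mm; long side = w√2 ≈ 1735.6 mm.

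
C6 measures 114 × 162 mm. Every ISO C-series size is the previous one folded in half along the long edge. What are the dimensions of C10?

C7: ⌊162/2⌋ × 114 = 81 × 114 mm
C8: ⌊114/2⌋ × 81 = 57 × 81 mm
C9: ⌊81/2⌋ × 57 = 40 × 57 mm
C10: ⌊57/2⌋ × 40 = 28 × 40 mm

28 × 40 mm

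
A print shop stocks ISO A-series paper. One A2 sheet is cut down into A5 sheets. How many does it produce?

A2 = 420 × 594 mm; A5 = 148 × 210 mm.
Each halving step doubles the count; 3 steps from A2 to A5.
2^3 = 8.

8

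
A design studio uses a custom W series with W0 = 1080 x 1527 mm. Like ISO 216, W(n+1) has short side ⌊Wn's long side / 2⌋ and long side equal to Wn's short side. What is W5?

W1: ⌊1527/2⌋ × 1080 = 763 × 1080 mm
W2: ⌊1080/2⌋ × 763 = 540 × 763 mm
W3: ⌊763/2⌋ × 540 = 381 × 540 mm
W4: ⌊540/2⌋ × 381 = 270 × 381 mm
W5: ⌊381/2⌋ × 270 = 190 × 270 mm

190 × 270 mm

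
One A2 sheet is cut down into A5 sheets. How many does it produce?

Each ISO step halves the sheet: 1 × A2 → 2 × A3 → 4 × A4 → 8 × A5
From A2 to A5 is 3 halving steps: 2^3 = 8.

8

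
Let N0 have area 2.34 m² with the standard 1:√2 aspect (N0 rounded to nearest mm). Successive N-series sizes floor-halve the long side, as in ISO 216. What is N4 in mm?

Let N0's short side be w mm. w · w√2 = 2.34 m² = 2,340,000 mm², so w ≈ 1286.3 mm and w√2 ≈ 1819.1 mm → N0 = 1286 × 1819 mm.
N1: ⌊1819/2⌋ × 1286 = 909 × 1286 mm
N2: ⌊1286/2⌋ × 909 = 643 × 909 mm
N3: ⌊909/2⌋ × 643 = 454 × 643 mm
N4: ⌊643/2⌋ × 454 = 321 × 454 mm

321 × 454 mm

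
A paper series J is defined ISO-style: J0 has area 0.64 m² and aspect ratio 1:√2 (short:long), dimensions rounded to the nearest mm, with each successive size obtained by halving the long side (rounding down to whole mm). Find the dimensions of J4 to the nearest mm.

168 × 237 mm

Let J0's short side be w mm. w · w√2 = 0.64 m² = 640,000 mm², so w ≈ 672.7 mm and w√2 ≈ 951.4 mm → J0 = 673 × 951 mm.
J1: ⌊951/2⌋ × 673 = 475 × 673 mm
J2: ⌊673/2⌋ × 475 = 336 × 475 mm
J3: ⌊475/2⌋ × 336 = 237 × 336 mm
J4: ⌊336/2⌋ × 237 = 168 × 237 mm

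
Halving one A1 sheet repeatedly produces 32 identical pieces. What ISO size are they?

32 = 2^5, so 5 halving steps.
A1 → A2 → … → A6 after 5 steps.

A6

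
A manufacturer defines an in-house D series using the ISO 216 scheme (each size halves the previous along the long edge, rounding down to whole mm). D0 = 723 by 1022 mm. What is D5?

D1: ⌊1022/2⌋ × 723 = 511 × 723 mm
D2: ⌊723/2⌋ × 511 = 361 × 511 mm
D3: ⌊511/2⌋ × 361 = 255 × 361 mm
D4: ⌊361/2⌋ × 255 = 180 × 255 mm
D5: ⌊255/2⌋ × 180 = 127 × 180 mm

127 × 180 mm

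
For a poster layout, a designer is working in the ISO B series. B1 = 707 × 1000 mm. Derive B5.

176 × 250 mm

B2: ⌊1000/2⌋ × 707 = 500 × 707 mm
B3: ⌊707/2⌋ × 500 = 353 × 500 mm
B4: ⌊500/2⌋ × 353 = 250 × 353 mm
B5: ⌊353/2⌋ × 250 = 176 × 250 mm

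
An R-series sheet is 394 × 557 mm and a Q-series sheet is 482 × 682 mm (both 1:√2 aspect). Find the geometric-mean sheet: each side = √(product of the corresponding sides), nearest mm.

Short side: √(394 · 482) = √189908 ≈ 435.8 → 436 mm
Long side: √(557 · 682) = √379874 ≈ 616.3 → 616 mm

436 × 616 mm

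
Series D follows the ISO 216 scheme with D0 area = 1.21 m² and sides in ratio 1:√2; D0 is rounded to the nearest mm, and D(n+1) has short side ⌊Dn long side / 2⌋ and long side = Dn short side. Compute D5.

Let D0's short side be w mm. w · w√2 = 1.21 m² = 1,210,000 mm², so w ≈ 925.0 mm and w√2 ≈ 1308.1 mm → D0 = 925 × 1308 mm.
D1: ⌊1308/2⌋ × 925 = 654 × 925 mm
D2: ⌊925/2⌋ × 654 = 462 × 654 mm
D3: ⌊654/2⌋ × 462 = 327 × 462 mm
D4: ⌊462/2⌋ × 327 = 231 × 327 mm
D5: ⌊327/2⌋ × 231 = 163 × 231 mm

163 × 231 mm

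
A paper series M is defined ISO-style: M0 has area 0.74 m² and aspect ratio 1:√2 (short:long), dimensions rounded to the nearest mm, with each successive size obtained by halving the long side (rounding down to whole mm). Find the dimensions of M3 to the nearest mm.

Let M0's short side be w mm. w · w√2 = 0.74 m² = 740,000 mm², so w ≈ 723.4 mm and w√2 ≈ 1023.0 mm → M0 = 723 × 1023 mm.
M1: ⌊1023/2⌋ × 723 = 511 × 723 mm
M2: ⌊723/2⌋ × 511 = 361 × 511 mm
M3: ⌊511/2⌋ × 361 = 255 × 361 mm

255 × 361 mm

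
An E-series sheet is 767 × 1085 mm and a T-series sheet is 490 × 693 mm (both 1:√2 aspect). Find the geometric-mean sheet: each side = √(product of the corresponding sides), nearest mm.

613 × 867 mm

Short side: √(767 · 490) = √375830 ≈ 613.0 → 613 mm
Long side: √(1085 · 693) = √751905 ≈ 867.1 → 867 mm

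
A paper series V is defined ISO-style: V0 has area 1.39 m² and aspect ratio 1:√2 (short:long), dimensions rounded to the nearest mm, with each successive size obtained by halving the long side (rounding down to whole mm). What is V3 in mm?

350 × 495 mm

Let V0's short side be w mm. w · w√2 = 1.39 m² = 1,390,000 mm², so w ≈ 991.4 mm and w√2 ≈ 1402.1 mm → V0 = 991 × 1402 mm.
V1: ⌊1402/2⌋ × 991 = 701 × 991 mm
V2: ⌊991/2⌋ × 701 = 495 × 701 mm
V3: ⌊701/2⌋ × 495 = 350 × 495 mm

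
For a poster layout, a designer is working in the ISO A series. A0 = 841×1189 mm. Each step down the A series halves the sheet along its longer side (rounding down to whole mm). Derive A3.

A1: ⌊1189/2⌋ × 841 = 594 × 841 mm
A2: ⌊841/2⌋ × 594 = 420 × 594 mm
A3: ⌊594/2⌋ × 420 = 297 × 420 mm

297 × 420 mm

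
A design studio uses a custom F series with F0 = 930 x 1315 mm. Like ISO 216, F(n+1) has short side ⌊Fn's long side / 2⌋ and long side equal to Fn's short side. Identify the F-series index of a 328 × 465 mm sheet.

F3

F0: 930 × 1315 mm
F1: 657 × 930 mm
F2: 465 × 657 mm
F3: 328 × 465 mm
F4: 232 × 328 mm
→ matches F3.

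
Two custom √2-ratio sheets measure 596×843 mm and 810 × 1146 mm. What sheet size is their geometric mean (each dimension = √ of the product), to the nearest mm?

695 × 983 mm

Short side: √(596 · 810) = √482760 ≈ 694.8 → 695 mm
Long side: √(843 · 1146) = √966078 ≈ 982.9 → 983 mm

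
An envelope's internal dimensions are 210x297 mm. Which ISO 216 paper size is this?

A4 (210 × 297 mm)

Aspect ratio 297/210 ≈ 1.414 — close to the ISO √2 ≈ 1.414.
In the A-series (A0 area = 1 m²): A4 = 210 × 297 mm.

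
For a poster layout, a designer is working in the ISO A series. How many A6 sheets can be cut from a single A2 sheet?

16

Each ISO step halves the sheet: 1 × A2 → 2 × A3 → 4 × A4 → 8 × A5 → …
From A2 to A6 is 4 halving steps: 2^4 = 16.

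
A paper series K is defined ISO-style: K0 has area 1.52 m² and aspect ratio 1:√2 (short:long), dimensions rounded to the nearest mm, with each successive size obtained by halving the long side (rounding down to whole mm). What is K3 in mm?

366 × 518 mm

Let K0's short side be w mm. w · w√2 = 1.52 m² = 1,520,000 mm², so w ≈ 1036.7 mm and w√2 ≈ 1466.2 mm → K0 = 1037 × 1466 mm.
K1: ⌊1466/2⌋ × 1037 = 733 × 1037 mm
K2: ⌊1037/2⌋ × 733 = 518 × 733 mm
K3: ⌊733/2⌋ × 518 = 366 × 518 mm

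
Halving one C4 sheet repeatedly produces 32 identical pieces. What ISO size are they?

C9

32 = 2^5, so 5 halving steps.
C4 → C5 → … → C9 after 5 steps.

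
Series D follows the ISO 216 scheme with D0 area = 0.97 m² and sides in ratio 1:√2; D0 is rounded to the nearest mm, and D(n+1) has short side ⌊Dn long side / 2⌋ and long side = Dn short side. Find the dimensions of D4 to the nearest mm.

207 × 292 mm

Let D0's short side be w mm. w · w√2 = 0.97 m² = 970,000 mm², so w ≈ 828.2 mm and w√2 ≈ 1171.2 mm → D0 = 828 × 1171 mm.
D1: ⌊1171/2⌋ × 828 = 585 × 828 mm
D2: ⌊828/2⌋ × 585 = 414 × 585 mm
D3: ⌊585/2⌋ × 414 = 292 × 414 mm
D4: ⌊414/2⌋ × 292 = 207 × 292 mm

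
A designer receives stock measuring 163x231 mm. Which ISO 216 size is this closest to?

Aspect ratio 231/163 ≈ 1.417 — close to the ISO √2 ≈ 1.414.
In the C-series (envelope sizes, between A and B): C5 = 162 × 229 mm.
Off by 3 mm total — nearest standard size.

C5 (162 × 229 mm)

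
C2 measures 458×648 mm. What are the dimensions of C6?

C3: ⌊648/2⌋ × 458 = 324 × 458 mm
C4: ⌊458/2⌋ × 324 = 229 × 324 mm
C5: ⌊324/2⌋ × 229 = 162 × 229 mm
C6: ⌊229/2⌋ × 162 = 114 × 162 mm

114 × 162 mm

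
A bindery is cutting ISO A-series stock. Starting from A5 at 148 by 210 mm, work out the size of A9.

37 × 52 mm

A6: ⌊210/2⌋ × 148 = 105 × 148 mm
A7: ⌊148/2⌋ × 105 = 74 × 105 mm
A8: ⌊105/2⌋ × 74 = 52 × 74 mm
A9: ⌊74/2⌋ × 52 = 37 × 52 mm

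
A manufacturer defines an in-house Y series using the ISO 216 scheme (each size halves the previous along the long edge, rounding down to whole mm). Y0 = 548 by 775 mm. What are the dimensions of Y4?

Y1: ⌊775/2⌋ × 548 = 387 × 548 mm
Y2: ⌊548/2⌋ × 387 = 274 × 387 mm
Y3: ⌊387/2⌋ × 274 = 193 × 274 mm
Y4: ⌊274/2⌋ × 193 = 137 × 193 mm

137 × 193 mm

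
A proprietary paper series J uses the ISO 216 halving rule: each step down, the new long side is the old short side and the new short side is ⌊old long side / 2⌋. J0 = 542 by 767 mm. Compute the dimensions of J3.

J1: ⌊767/2⌋ × 542 = 383 × 542 mm
J2: ⌊542/2⌋ × 383 = 271 × 383 mm
J3: ⌊383/2⌋ × 271 = 191 × 271 mm

191 × 271 mm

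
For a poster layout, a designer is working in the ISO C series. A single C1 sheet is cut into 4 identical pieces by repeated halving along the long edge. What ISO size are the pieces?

C3

4 = 2^2, so 2 halving steps.
C1 → C2 → … → C3 after 2 steps.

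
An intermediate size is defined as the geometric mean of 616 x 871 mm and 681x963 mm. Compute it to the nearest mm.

Short side: √(616 · 681) = √419496 ≈ 647.7 → 648 mm
Long side: √(871 · 963) = √838773 ≈ 915.8 → 916 mm

648 × 916 mm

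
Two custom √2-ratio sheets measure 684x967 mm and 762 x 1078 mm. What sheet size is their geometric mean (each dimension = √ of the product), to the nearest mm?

Short side: √(684 · 762) = √521208 ≈ 721.9 → 722 mm
Long side: √(967 · 1078) = √1042426 ≈ 1021.0 → 1021 mm

722 × 1021 mm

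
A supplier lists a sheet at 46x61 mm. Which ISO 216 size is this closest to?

Aspect ratio 61/46 ≈ 1.326 (ISO target is √2 ≈ 1.414).
In the B-series (B0 = 1000 × 1414 mm): B9 = 44 × 62 mm.
Off by 3 mm total — nearest standard size.

B9 (44 × 62 mm)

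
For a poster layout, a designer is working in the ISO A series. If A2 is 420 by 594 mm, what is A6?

A3: ⌊594/2⌋ × 420 = 297 × 420 mm
A4: ⌊420/2⌋ × 297 = 210 × 297 mm
A5: ⌊297/2⌋ × 210 = 148 × 210 mm
A6: ⌊210/2⌋ × 148 = 105 × 148 mm

105 × 148 mm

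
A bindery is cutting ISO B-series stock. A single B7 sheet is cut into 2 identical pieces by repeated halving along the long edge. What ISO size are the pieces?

2 = 2^1, so 1 halving step.
B7 → B8 → … → B8 after 1 step.

B8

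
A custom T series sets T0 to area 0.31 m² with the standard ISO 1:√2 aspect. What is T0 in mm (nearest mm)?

468 × 662 mm

Let the short side be w mm. Then w · w√2 = 0.31 m² = 310,000 mm².
w² = 310,000/√2, so w ≈ 468.2 mm; long side = w√2 ≈ 662.1 mm.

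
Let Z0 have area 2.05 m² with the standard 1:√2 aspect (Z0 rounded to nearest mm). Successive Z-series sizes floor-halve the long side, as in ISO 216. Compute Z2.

602 × 851 mm

Let Z0's short side be w mm. w · w√2 = 2.05 m² = 2,050,000 mm², so w ≈ 1204.0 mm and w√2 ≈ 1702.7 mm → Z0 = 1204 × 1703 mm.
Z1: ⌊1703/2⌋ × 1204 = 851 × 1204 mm
Z2: ⌊1204/2⌋ × 851 = 602 × 851 mm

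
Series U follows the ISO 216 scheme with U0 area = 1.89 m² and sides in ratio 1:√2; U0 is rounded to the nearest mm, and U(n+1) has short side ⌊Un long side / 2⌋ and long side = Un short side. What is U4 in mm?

Let U0's short side be w mm. w · w√2 = 1.89 m² = 1,890,000 mm², so w ≈ 1156.0 mm and w√2 ≈ 1634.9 mm → U0 = 1156 × 1635 mm.
U1: ⌊1635/2⌋ × 1156 = 817 × 1156 mm
U2: ⌊1156/2⌋ × 817 = 578 × 817 mm
U3: ⌊817/2⌋ × 578 = 408 × 578 mm
U4: ⌊578/2⌋ × 408 = 289 × 408 mm

289 × 408 mm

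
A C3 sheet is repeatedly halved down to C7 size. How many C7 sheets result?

C3 = 324 × 458 mm; C7 = 81 × 114 mm.
Each halving step doubles the count; 4 steps from C3 to C7.
2^4 = 16.

16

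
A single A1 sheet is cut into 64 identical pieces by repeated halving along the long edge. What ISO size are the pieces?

A7

64 = 2^6, so 6 halving steps.
A1 → A2 → … → A7 after 6 steps.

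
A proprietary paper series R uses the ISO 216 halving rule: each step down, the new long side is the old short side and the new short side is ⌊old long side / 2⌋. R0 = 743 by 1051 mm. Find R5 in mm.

R1: ⌊1051/2⌋ × 743 = 525 × 743 mm
R2: ⌊743/2⌋ × 525 = 371 × 525 mm
R3: ⌊525/2⌋ × 371 = 262 × 371 mm
R4: ⌊371/2⌋ × 262 = 185 × 262 mm
R5: ⌊262/2⌋ × 185 = 131 × 185 mm

131 × 185 mm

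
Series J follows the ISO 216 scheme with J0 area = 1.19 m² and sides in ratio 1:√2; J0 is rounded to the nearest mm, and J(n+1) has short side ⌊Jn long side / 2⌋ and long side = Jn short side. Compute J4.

Let J0's short side be w mm. w · w√2 = 1.19 m² = 1,190,000 mm², so w ≈ 917.3 mm and w√2 ≈ 1297.3 mm → J0 = 917 × 1297 mm.
J1: ⌊1297/2⌋ × 917 = 648 × 917 mm
J2: ⌊917/2⌋ × 648 = 458 × 648 mm
J3: ⌊648/2⌋ × 458 = 324 × 458 mm
J4: ⌊458/2⌋ × 324 = 229 × 324 mm

229 × 324 mm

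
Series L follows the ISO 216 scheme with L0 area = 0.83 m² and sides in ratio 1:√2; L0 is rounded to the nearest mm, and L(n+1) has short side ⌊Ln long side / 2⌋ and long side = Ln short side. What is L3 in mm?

Let L0's short side be w mm. w · w√2 = 0.83 m² = 830,000 mm², so w ≈ 766.1 mm and w√2 ≈ 1083.4 mm → L0 = 766 × 1083 mm.
L1: ⌊1083/2⌋ × 766 = 541 × 766 mm
L2: ⌊766/2⌋ × 541 = 383 × 541 mm
L3: ⌊541/2⌋ × 383 = 270 × 383 mm

270 × 383 mm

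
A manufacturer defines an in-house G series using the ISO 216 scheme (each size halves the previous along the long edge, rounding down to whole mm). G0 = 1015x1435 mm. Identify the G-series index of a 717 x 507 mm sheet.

G0: 1015 × 1435 mm
G1: 717 × 1015 mm
G2: 507 × 717 mm
G3: 358 × 507 mm
→ matches G2.

G2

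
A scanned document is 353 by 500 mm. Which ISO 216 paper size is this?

Aspect ratio 500/353 ≈ 1.416 — close to the ISO √2 ≈ 1.414.
In the B-series (B0 = 1000 × 1414 mm): B3 = 353 × 500 mm.

B3 (353 × 500 mm)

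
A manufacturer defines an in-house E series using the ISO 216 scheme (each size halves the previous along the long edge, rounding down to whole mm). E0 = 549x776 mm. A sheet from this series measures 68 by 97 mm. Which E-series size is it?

E0: 549 × 776 mm
E1: 388 × 549 mm
E2: 274 × 388 mm
E3: 194 × 274 mm
E4: 137 × 194 mm
E5: 97 × 137 mm
E6: 68 × 97 mm
E7: 48 × 68 mm
→ matches E6.

E6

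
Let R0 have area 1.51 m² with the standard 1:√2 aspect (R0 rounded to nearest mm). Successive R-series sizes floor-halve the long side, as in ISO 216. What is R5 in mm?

182 × 258 mm

Let R0's short side be w mm. w · w√2 = 1.51 m² = 1,510,000 mm², so w ≈ 1033.3 mm and w√2 ≈ 1461.3 mm → R0 = 1033 × 1461 mm.
R1: ⌊1461/2⌋ × 1033 = 730 × 1033 mm
R2: ⌊1033/2⌋ × 730 = 516 × 730 mm
R3: ⌊730/2⌋ × 516 = 365 × 516 mm
R4: ⌊516/2⌋ × 365 = 258 × 365 mm
R5: ⌊365/2⌋ × 258 = 182 × 258 mm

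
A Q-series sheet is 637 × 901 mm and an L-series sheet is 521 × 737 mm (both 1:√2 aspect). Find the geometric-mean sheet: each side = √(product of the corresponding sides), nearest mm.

Short side: √(637 · 521) = √331877 ≈ 576.1 → 576 mm
Long side: √(901 · 737) = √664037 ≈ 814.9 → 815 mm

576 × 815 mm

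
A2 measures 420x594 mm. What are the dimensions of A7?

74 × 105 mm

A3: ⌊594/2⌋ × 420 = 297 × 420 mm
A4: ⌊420/2⌋ × 297 = 210 × 297 mm
A5: ⌊297/2⌋ × 210 = 148 × 210 mm
A6: ⌊210/2⌋ × 148 = 105 × 148 mm
A7: ⌊148/2⌋ × 105 = 74 × 105 mm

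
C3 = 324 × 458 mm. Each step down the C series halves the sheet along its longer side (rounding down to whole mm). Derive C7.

81 × 114 mm

C4: ⌊458/2⌋ × 324 = 229 × 324 mm
C5: ⌊324/2⌋ × 229 = 162 × 229 mm
C6: ⌊229/2⌋ × 162 = 114 × 162 mm
C7: ⌊162/2⌋ × 114 = 81 × 114 mm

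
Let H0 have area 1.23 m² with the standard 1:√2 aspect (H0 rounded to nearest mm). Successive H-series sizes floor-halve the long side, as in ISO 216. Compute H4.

233 × 329 mm

Let H0's short side be w mm. w · w√2 = 1.23 m² = 1,230,000 mm², so w ≈ 932.6 mm and w√2 ≈ 1318.9 mm → H0 = 933 × 1319 mm.
H1: ⌊1319/2⌋ × 933 = 659 × 933 mm
H2: ⌊933/2⌋ × 659 = 466 × 659 mm
H3: ⌊659/2⌋ × 466 = 329 × 466 mm
H4: ⌊466/2⌋ × 329 = 233 × 329 mm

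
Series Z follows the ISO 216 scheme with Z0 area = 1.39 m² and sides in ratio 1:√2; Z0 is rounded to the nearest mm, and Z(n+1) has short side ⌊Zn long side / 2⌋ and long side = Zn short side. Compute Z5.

Let Z0's short side be w mm. w · w√2 = 1.39 m² = 1,390,000 mm², so w ≈ 991.4 mm and w√2 ≈ 1402.1 mm → Z0 = 991 × 1402 mm.
Z1: ⌊1402/2⌋ × 991 = 701 × 991 mm
Z2: ⌊991/2⌋ × 701 = 495 × 701 mm
Z3: ⌊701/2⌋ × 495 = 350 × 495 mm
Z4: ⌊495/2⌋ × 350 = 247 × 350 mm
Z5: ⌊350/2⌋ × 247 = 175 × 247 mm

175 × 247 mm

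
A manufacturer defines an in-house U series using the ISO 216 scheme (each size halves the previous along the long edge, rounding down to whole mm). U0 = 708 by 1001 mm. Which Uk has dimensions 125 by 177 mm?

U5

U0: 708 × 1001 mm
U1: 500 × 708 mm
U2: 354 × 500 mm
U3: 250 × 354 mm
U4: 177 × 250 mm
U5: 125 × 177 mm
U6: 88 × 125 mm
→ matches U5.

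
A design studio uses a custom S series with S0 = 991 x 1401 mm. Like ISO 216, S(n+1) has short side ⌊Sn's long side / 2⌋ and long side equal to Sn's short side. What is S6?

123 × 175 mm

S1: ⌊1401/2⌋ × 991 = 700 × 991 mm
S2: ⌊991/2⌋ × 700 = 495 × 700 mm
S3: ⌊700/2⌋ × 495 = 350 × 495 mm
S4: ⌊495/2⌋ × 350 = 247 × 350 mm
S5: ⌊350/2⌋ × 247 = 175 × 247 mm
S6: ⌊247/2⌋ × 175 = 123 × 175 mm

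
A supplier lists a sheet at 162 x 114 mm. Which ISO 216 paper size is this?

C6 (114 × 162 mm)

Aspect ratio 162/114 ≈ 1.421 — close to the ISO √2 ≈ 1.414.
In the C-series (envelope sizes, between A and B): C6 = 114 × 162 mm.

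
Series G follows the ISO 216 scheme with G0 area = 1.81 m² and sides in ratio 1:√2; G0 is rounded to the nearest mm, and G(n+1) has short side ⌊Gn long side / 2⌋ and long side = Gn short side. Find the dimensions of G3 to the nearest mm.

Let G0's short side be w mm. w · w√2 = 1.81 m² = 1,810,000 mm², so w ≈ 1131.3 mm and w√2 ≈ 1599.9 mm → G0 = 1131 × 1600 mm.
G1: ⌊1600/2⌋ × 1131 = 800 × 1131 mm
G2: ⌊1131/2⌋ × 800 = 565 × 800 mm
G3: ⌊800/2⌋ × 565 = 400 × 565 mm

400 × 565 mm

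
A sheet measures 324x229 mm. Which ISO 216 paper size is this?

Aspect ratio 324/229 ≈ 1.415 — close to the ISO √2 ≈ 1.414.
In the C-series (envelope sizes, between A and B): C4 = 229 × 324 mm.

C4 (229 × 324 mm)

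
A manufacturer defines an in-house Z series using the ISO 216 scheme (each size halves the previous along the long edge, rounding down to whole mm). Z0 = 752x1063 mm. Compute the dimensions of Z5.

132 × 188 mm

Z1 = 531 × 752 mm (from Z0 by 1 halving).
Z2: ⌊752/2⌋ × 531 = 376 × 531 mm
Z3: ⌊531/2⌋ × 376 = 265 × 376 mm
Z4: ⌊376/2⌋ × 265 = 188 × 265 mm
Z5: ⌊265/2⌋ × 188 = 132 × 188 mm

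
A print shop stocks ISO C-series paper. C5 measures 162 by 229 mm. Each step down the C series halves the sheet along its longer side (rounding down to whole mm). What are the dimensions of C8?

57 × 81 mm

C6: ⌊229/2⌋ × 162 = 114 × 162 mm
C7: ⌊162/2⌋ × 114 = 81 × 114 mm
C8: ⌊114/2⌋ × 81 = 57 × 81 mm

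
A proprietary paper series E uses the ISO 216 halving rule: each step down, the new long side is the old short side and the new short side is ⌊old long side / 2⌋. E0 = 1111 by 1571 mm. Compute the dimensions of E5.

196 × 277 mm

E1: ⌊1571/2⌋ × 1111 = 785 × 1111 mm
E2: ⌊1111/2⌋ × 785 = 555 × 785 mm
E3: ⌊785/2⌋ × 555 = 392 × 555 mm
E4: ⌊555/2⌋ × 392 = 277 × 392 mm
E5: ⌊392/2⌋ × 277 = 196 × 277 mm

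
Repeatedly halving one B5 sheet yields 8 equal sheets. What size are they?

8 = 2^3, so 3 halving steps.
B5 → B6 → … → B8 after 3 steps.

B8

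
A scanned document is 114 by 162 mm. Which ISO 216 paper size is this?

Aspect ratio 162/114 ≈ 1.421 — close to the ISO √2 ≈ 1.414.
In the C-series (envelope sizes, between A and B): C6 = 114 × 162 mm.

C6 (114 × 162 mm)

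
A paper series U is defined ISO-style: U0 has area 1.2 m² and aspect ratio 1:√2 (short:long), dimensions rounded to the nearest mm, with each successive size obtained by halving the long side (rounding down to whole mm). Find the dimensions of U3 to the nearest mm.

325 × 460 mm

Let U0's short side be w mm. w · w√2 = 1.2 m² = 1,200,000 mm², so w ≈ 921.2 mm and w√2 ≈ 1302.7 mm → U0 = 921 × 1303 mm.
U1: ⌊1303/2⌋ × 921 = 651 × 921 mm
U2: ⌊921/2⌋ × 651 = 460 × 651 mm
U3: ⌊651/2⌋ × 460 = 325 × 460 mm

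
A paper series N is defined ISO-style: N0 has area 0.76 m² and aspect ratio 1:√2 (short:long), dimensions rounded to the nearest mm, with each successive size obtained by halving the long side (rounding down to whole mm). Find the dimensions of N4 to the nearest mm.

Let N0's short side be w mm. w · w√2 = 0.76 m² = 760,000 mm², so w ≈ 733.1 mm and w√2 ≈ 1036.7 mm → N0 = 733 × 1037 mm.
N1: ⌊1037/2⌋ × 733 = 518 × 733 mm
N2: ⌊733/2⌋ × 518 = 366 × 518 mm
N3: ⌊518/2⌋ × 366 = 259 × 366 mm
N4: ⌊366/2⌋ × 259 = 183 × 259 mm

183 × 259 mm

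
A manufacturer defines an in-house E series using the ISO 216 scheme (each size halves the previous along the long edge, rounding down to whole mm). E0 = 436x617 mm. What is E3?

154 × 218 mm

E1: ⌊617/2⌋ × 436 = 308 × 436 mm
E2: ⌊436/2⌋ × 308 = 218 × 308 mm
E3: ⌊308/2⌋ × 218 = 154 × 218 mm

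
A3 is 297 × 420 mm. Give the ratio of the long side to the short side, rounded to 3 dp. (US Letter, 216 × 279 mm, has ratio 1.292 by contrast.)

420 / 297 = 1.414
Matches √2 ≈ 1.414 — the ISO 216 defining ratio.

1.414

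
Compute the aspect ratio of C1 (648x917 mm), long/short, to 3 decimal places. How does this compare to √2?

1.415

917 / 648 = 1.415
Matches √2 ≈ 1.414 — the ISO 216 defining ratio.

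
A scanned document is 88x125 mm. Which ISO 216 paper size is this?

Aspect ratio 125/88 ≈ 1.420 — close to the ISO √2 ≈ 1.414.
In the B-series (B0 = 1000 × 1414 mm): B7 = 88 × 125 mm.

B7 (88 × 125 mm)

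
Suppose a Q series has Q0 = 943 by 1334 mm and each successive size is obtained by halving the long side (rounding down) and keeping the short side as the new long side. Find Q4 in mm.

Q1: ⌊1334/2⌋ × 943 = 667 × 943 mm
Q2: ⌊943/2⌋ × 667 = 471 × 667 mm
Q3: ⌊667/2⌋ × 471 = 333 × 471 mm
Q4: ⌊471/2⌋ × 333 = 235 × 333 mm

235 × 333 mm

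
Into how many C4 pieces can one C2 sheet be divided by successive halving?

Each ISO step halves the sheet: 1 × C2 → 2 × C3 → 4 × C4
From C2 to C4 is 2 halving steps: 2^2 = 4.

4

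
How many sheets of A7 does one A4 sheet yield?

8

A4 = 210 × 297 mm; A7 = 74 × 105 mm.
Each halving step doubles the count; 3 steps from A4 to A7.
2^3 = 8.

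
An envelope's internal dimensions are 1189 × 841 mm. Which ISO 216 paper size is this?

Aspect ratio 1189/841 ≈ 1.414 — close to the ISO √2 ≈ 1.414.
In the A-series (A0 area = 1 m²): A0 = 841 × 1189 mm.

A0 (841 × 1189 mm)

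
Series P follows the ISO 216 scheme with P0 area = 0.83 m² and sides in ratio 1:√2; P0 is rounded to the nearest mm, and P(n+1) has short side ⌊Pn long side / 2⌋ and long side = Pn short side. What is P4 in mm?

191 × 270 mm

Let P0's short side be w mm. w · w√2 = 0.83 m² = 830,000 mm², so w ≈ 766.1 mm and w√2 ≈ 1083.4 mm → P0 = 766 × 1083 mm.
P1: ⌊1083/2⌋ × 766 = 541 × 766 mm
P2: ⌊766/2⌋ × 541 = 383 × 541 mm
P3: ⌊541/2⌋ × 383 = 270 × 383 mm
P4: ⌊383/2⌋ × 270 = 191 × 270 mm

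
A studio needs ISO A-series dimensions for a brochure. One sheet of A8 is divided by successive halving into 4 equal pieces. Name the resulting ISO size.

4 = 2^2, so 2 halving steps.
A8 → A9 → … → A10 after 2 steps.

A10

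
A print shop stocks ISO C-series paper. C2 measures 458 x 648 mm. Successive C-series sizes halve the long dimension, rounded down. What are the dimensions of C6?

C3: ⌊648/2⌋ × 458 = 324 × 458 mm
C4: ⌊458/2⌋ × 324 = 229 × 324 mm
C5: ⌊324/2⌋ × 229 = 162 × 229 mm
C6: ⌊229/2⌋ × 162 = 114 × 162 mm

114 × 162 mm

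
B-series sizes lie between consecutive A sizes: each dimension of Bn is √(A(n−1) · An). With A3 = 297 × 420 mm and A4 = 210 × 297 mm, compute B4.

250 × 353 mm

Short side: √(297 · 210) = √62370 ≈ 249.7 → 250 mm
Long side: √(420 · 297) = √124740 ≈ 353.2 → 353 mm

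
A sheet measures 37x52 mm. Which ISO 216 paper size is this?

A9 (37 × 52 mm)

Aspect ratio 52/37 ≈ 1.405 — close to the ISO √2 ≈ 1.414.
In the A-series (A0 area = 1 m²): A9 = 37 × 52 mm.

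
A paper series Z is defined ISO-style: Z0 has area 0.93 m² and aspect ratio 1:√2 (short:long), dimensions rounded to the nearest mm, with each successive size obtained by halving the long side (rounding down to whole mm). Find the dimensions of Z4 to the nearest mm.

202 × 286 mm

Let Z0's short side be w mm. w · w√2 = 0.93 m² = 930,000 mm², so w ≈ 810.9 mm and w√2 ≈ 1146.8 mm → Z0 = 811 × 1147 mm.
Z1: ⌊1147/2⌋ × 811 = 573 × 811 mm
Z2: ⌊811/2⌋ × 573 = 405 × 573 mm
Z3: ⌊573/2⌋ × 405 = 286 × 405 mm
Z4: ⌊405/2⌋ × 286 = 202 × 286 mm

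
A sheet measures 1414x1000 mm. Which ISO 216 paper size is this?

B0 (1000 × 1414 mm)

Aspect ratio 1414/1000 ≈ 1.414 — close to the ISO √2 ≈ 1.414.
In the B-series (B0 = 1000 × 1414 mm): B0 = 1000 × 1414 mm.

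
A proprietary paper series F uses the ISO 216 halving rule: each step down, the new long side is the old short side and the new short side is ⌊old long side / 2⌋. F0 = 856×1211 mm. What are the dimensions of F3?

302 × 428 mm

F1: ⌊1211/2⌋ × 856 = 605 × 856 mm
F2: ⌊856/2⌋ × 605 = 428 × 605 mm
F3: ⌊605/2⌋ × 428 = 302 × 428 mm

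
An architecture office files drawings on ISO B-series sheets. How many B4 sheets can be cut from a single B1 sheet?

8

Each ISO step halves the sheet: 1 × B1 → 2 × B2 → 4 × B3 → 8 × B4
From B1 to B4 is 3 halving steps: 2^3 = 8.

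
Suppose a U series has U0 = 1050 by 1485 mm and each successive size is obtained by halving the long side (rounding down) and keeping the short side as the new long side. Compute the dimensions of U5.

185 × 262 mm

U1: ⌊1485/2⌋ × 1050 = 742 × 1050 mm
U2: ⌊1050/2⌋ × 742 = 525 × 742 mm
U3: ⌊742/2⌋ × 525 = 371 × 525 mm
U4: ⌊525/2⌋ × 371 = 262 × 371 mm
U5: ⌊371/2⌋ × 262 = 185 × 262 mm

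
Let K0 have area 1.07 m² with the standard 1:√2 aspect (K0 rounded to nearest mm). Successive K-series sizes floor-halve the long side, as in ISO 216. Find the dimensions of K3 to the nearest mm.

307 × 435 mm

Let K0's short side be w mm. w · w√2 = 1.07 m² = 1,070,000 mm², so w ≈ 869.8 mm and w√2 ≈ 1230.1 mm → K0 = 870 × 1230 mm.
K1: ⌊1230/2⌋ × 870 = 615 × 870 mm
K2: ⌊870/2⌋ × 615 = 435 × 615 mm
K3: ⌊615/2⌋ × 435 = 307 × 435 mm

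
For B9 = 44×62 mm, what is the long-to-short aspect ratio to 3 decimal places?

1.409

62 / 44 = 1.409
ISO 216 targets √2 ≈ 1.414; the -0.005 deviation is from mm rounding.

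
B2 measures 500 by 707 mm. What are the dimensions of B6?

125 × 176 mm

B3: ⌊707/2⌋ × 500 = 353 × 500 mm
B4: ⌊500/2⌋ × 353 = 250 × 353 mm
B5: ⌊353/2⌋ × 250 = 176 × 250 mm
B6: ⌊250/2⌋ × 176 = 125 × 176 mm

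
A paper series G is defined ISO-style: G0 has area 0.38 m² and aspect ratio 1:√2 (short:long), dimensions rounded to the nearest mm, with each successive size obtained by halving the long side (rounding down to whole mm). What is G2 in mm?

259 × 366 mm

Let G0's short side be w mm. w · w√2 = 0.38 m² = 380,000 mm², so w ≈ 518.4 mm and w√2 ≈ 733.1 mm → G0 = 518 × 733 mm.
G1: ⌊733/2⌋ × 518 = 366 × 518 mm
G2: ⌊518/2⌋ × 366 = 259 × 366 mm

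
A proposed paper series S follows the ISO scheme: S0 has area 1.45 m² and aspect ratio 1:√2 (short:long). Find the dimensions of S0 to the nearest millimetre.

Let the short side be w mm. Then w · w√2 = 1.45 m² = 1,450,000 mm².
w² = 1,450,000/√2, so w ≈ 1012.6 mm; long side = w√2 ≈ 1432.0 mm.

1013 × 1432 mm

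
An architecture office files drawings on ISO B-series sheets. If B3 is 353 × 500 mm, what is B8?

62 × 88 mm

B4: ⌊500/2⌋ × 353 = 250 × 353 mm
B5: ⌊353/2⌋ × 250 = 176 × 250 mm
B6: ⌊250/2⌋ × 176 = 125 × 176 mm
B7: ⌊176/2⌋ × 125 = 88 × 125 mm
B8: ⌊125/2⌋ × 88 = 62 × 88 mm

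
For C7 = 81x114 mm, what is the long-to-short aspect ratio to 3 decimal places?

114 / 81 = 1.407
ISO 216 targets √2 ≈ 1.414; the -0.007 deviation is from mm rounding.

1.407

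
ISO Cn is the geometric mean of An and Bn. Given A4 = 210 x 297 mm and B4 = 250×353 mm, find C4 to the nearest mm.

229 × 324 mm

Short side: √(210 · 250) = √52500 ≈ 229.1 → 229 mm
Long side: √(297 · 353) = √104841 ≈ 323.8 → 324 mm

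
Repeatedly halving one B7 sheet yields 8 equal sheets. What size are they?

8 = 2^3, so 3 halving steps.
B7 → B8 → … → B10 after 3 steps.

B10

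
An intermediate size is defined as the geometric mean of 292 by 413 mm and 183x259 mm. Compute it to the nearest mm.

231 × 327 mm

Short side: √(292 · 183) = √53436 ≈ 231.2 → 231 mm
Long side: √(413 · 259) = √106967 ≈ 327.1 → 327 mm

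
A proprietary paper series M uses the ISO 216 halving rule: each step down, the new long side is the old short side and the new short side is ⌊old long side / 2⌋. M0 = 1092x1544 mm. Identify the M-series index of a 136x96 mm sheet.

M7

M0: 1092 × 1544 mm
M1: 772 × 1092 mm
M2: 546 × 772 mm
M3: 386 × 546 mm
M4: 273 × 386 mm
M5: 193 × 273 mm
M6: 136 × 193 mm
M7: 96 × 136 mm
M8: 68 × 96 mm
→ matches M7.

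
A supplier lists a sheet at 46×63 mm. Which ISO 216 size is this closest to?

B9 (44 × 62 mm)

Aspect ratio 63/46 ≈ 1.370 (ISO target is √2 ≈ 1.414).
In the B-series (B0 = 1000 × 1414 mm): B9 = 44 × 62 mm.
Off by 3 mm total — nearest standard size.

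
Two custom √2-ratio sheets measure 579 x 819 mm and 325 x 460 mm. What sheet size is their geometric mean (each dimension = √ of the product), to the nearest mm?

434 × 614 mm

Short side: √(579 · 325) = √188175 ≈ 433.8 → 434 mm
Long side: √(819 · 460) = √376740 ≈ 613.8 → 614 mm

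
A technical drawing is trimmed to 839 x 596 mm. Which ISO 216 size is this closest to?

Aspect ratio 839/596 ≈ 1.408 — close to the ISO √2 ≈ 1.414.
In the A-series (A0 area = 1 m²): A1 = 594 × 841 mm.
Off by 4 mm total — nearest standard size.

A1 (594 × 841 mm)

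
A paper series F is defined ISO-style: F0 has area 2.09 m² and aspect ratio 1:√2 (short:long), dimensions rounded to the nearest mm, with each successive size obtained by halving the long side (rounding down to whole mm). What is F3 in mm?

429 × 608 mm

Let F0's short side be w mm. w · w√2 = 2.09 m² = 2,090,000 mm², so w ≈ 1215.7 mm and w√2 ≈ 1719.2 mm → F0 = 1216 × 1719 mm.
F1: ⌊1719/2⌋ × 1216 = 859 × 1216 mm
F2: ⌊1216/2⌋ × 859 = 608 × 859 mm
F3: ⌊859/2⌋ × 608 = 429 × 608 mm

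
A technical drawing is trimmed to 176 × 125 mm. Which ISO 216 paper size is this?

B6 (125 × 176 mm)

Aspect ratio 176/125 ≈ 1.408 — close to the ISO √2 ≈ 1.414.
In the B-series (B0 = 1000 × 1414 mm): B6 = 125 × 176 mm.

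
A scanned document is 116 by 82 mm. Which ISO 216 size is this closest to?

C7 (81 × 114 mm)

Aspect ratio 116/82 ≈ 1.415 — close to the ISO √2 ≈ 1.414.
In the C-series (envelope sizes, between A and B): C7 = 81 × 114 mm.
Off by 3 mm total — nearest standard size.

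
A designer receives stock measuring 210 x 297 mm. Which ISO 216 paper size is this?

Aspect ratio 297/210 ≈ 1.414 — close to the ISO √2 ≈ 1.414.
In the A-series (A0 area = 1 m²): A4 = 210 × 297 mm.

A4 (210 × 297 mm)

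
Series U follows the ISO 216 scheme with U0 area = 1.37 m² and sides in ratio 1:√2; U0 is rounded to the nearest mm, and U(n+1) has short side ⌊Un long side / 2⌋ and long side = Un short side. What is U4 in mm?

246 × 348 mm

Let U0's short side be w mm. w · w√2 = 1.37 m² = 1,370,000 mm², so w ≈ 984.2 mm and w√2 ≈ 1391.9 mm → U0 = 984 × 1392 mm.
U1: ⌊1392/2⌋ × 984 = 696 × 984 mm
U2: ⌊984/2⌋ × 696 = 492 × 696 mm
U3: ⌊696/2⌋ × 492 = 348 × 492 mm
U4: ⌊492/2⌋ × 348 = 246 × 348 mm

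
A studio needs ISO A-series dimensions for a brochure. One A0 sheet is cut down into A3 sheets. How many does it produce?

Each ISO step halves the sheet: 1 × A0 → 2 × A1 → 4 × A2 → 8 × A3
From A0 to A3 is 3 halving steps: 2^3 = 8.

8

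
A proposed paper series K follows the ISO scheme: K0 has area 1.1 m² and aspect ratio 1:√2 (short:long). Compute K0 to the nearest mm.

Let the short side be w mm. Then w · w√2 = 1.1 m² = 1,100,000 mm².
w² = 1,100,000/√2, so w ≈ 881.9 mm; long side = w√2 ≈ 1247.3 mm.

882 × 1247 mm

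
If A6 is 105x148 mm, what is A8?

A7: ⌊148/2⌋ × 105 = 74 × 105 mm
A8: ⌊105/2⌋ × 74 = 52 × 74 mm

52 × 74 mm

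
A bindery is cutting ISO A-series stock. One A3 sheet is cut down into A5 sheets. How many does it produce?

4

Each ISO step halves the sheet: 1 × A3 → 2 × A4 → 4 × A5
From A3 to A5 is 2 halving steps: 2^2 = 4.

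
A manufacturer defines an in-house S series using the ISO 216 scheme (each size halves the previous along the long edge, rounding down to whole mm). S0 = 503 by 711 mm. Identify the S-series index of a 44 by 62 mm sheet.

S0: 503 × 711 mm
S1: 355 × 503 mm
S2: 251 × 355 mm
S3: 177 × 251 mm
S4: 125 × 177 mm
S5: 88 × 125 mm
S6: 62 × 88 mm
S7: 44 × 62 mm
S8: 31 × 44 mm
→ matches S7.

S7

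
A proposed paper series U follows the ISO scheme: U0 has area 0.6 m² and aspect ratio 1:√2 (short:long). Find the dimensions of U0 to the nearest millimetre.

Let the short side be w mm. Then w · w√2 = 0.6 m² = 600,000 mm².
w² = 600,000/√2, so w ≈ 651.4 mm; long side = w√2 ≈ 921.2 mm.

651 × 921 mm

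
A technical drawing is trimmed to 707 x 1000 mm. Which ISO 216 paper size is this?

Aspect ratio 1000/707 ≈ 1.414 — close to the ISO √2 ≈ 1.414.
In the B-series (B0 = 1000 × 1414 mm): B1 = 707 × 1000 mm.

B1 (707 × 1000 mm)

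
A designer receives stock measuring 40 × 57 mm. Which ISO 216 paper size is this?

Aspect ratio 57/40 ≈ 1.425 — close to the ISO √2 ≈ 1.414.
In the C-series (envelope sizes, between A and B): C9 = 40 × 57 mm.

C9 (40 × 57 mm)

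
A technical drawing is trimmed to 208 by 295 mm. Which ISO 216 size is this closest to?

A4 (210 × 297 mm)

Aspect ratio 295/208 ≈ 1.418 — close to the ISO √2 ≈ 1.414.
In the A-series (A0 area = 1 m²): A4 = 210 × 297 mm.
Off by 4 mm total — nearest standard size.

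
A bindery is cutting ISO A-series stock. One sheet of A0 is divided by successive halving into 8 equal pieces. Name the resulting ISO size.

8 = 2^3, so 3 halving steps.
A0 → A1 → … → A3 after 3 steps.

A3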